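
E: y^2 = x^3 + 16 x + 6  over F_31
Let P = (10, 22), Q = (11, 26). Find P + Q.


P != Q, so use the chord formula.
s = (y2 - y1) / (x2 - x1) = (4) / (1) mod 31 = 4
x3 = s^2 - x1 - x2 mod 31 = 4^2 - 10 - 11 = 26
y3 = s (x1 - x3) - y1 mod 31 = 4 * (10 - 26) - 22 = 7

P + Q = (26, 7)


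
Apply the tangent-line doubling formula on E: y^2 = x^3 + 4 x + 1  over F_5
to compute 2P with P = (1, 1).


Doubling: s = (3 x1^2 + a) / (2 y1)
s = (3*1^2 + 4) / (2*1) mod 5 = 1
x3 = s^2 - 2 x1 mod 5 = 1^2 - 2*1 = 4
y3 = s (x1 - x3) - y1 mod 5 = 1 * (1 - 4) - 1 = 1

2P = (4, 1)


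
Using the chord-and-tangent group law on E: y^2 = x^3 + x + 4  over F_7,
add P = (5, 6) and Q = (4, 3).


P != Q, so use the chord formula.
s = (y2 - y1) / (x2 - x1) = (4) / (6) mod 7 = 3
x3 = s^2 - x1 - x2 mod 7 = 3^2 - 5 - 4 = 0
y3 = s (x1 - x3) - y1 mod 7 = 3 * (5 - 0) - 6 = 2

P + Q = (0, 2)


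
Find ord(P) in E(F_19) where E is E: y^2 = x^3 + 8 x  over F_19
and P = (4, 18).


Compute successive multiples of P until we hit O:
  1P = (4, 18)
  2P = (16, 14)
  3P = (16, 5)
  4P = (4, 1)
  5P = O

ord(P) = 5


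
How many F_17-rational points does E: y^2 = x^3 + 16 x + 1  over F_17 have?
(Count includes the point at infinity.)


For each x in F_17, count y with y^2 = x^3 + 16 x + 1 mod 17:
  x = 0: RHS = 1, y in [1, 16]  -> 2 point(s)
  x = 1: RHS = 1, y in [1, 16]  -> 2 point(s)
  x = 3: RHS = 8, y in [5, 12]  -> 2 point(s)
  x = 5: RHS = 2, y in [6, 11]  -> 2 point(s)
  x = 12: RHS = 0, y in [0]  -> 1 point(s)
  x = 13: RHS = 9, y in [3, 14]  -> 2 point(s)
  x = 16: RHS = 1, y in [1, 16]  -> 2 point(s)
Affine points: 13. Add the point at infinity: total = 14.

#E(F_17) = 14


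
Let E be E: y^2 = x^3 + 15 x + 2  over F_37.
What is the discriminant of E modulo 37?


4 a^3 + 27 b^2 = 4*15^3 + 27*2^2 = 13500 + 108 = 13608
Delta = -16 * (13608) = -217728
Delta mod 37 = 17

Delta = 17 (mod 37)


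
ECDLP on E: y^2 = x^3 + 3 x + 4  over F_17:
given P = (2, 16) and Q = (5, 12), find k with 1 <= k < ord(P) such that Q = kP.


Enumerate multiples of P until we hit Q = (5, 12):
  1P = (2, 16)
  2P = (14, 6)
  3P = (5, 12)
Match found at i = 3.

k = 3


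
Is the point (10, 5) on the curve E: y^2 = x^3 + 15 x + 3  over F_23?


Check whether y^2 = x^3 + 15 x + 3 (mod 23) for (x, y) = (10, 5).
LHS: y^2 = 5^2 mod 23 = 2
RHS: x^3 + 15 x + 3 = 10^3 + 15*10 + 3 mod 23 = 3
LHS != RHS

No, not on the curve


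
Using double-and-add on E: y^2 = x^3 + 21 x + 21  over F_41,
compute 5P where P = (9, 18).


k = 5 = 101_2 (binary, LSB first: 101)
Double-and-add from P = (9, 18):
  bit 0 = 1: acc = O + (9, 18) = (9, 18)
  bit 1 = 0: acc unchanged = (9, 18)
  bit 2 = 1: acc = (9, 18) + (40, 32) = (12, 19)

5P = (12, 19)


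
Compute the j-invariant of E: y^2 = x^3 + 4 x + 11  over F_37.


Delta = -16(4 a^3 + 27 b^2) mod 37 = 20
-1728 * (4 a)^3 = -1728 * (4*4)^3 mod 37 = 27
j = 27 * 20^(-1) mod 37 = 18

j = 18 (mod 37)


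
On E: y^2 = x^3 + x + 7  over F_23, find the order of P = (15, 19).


Compute successive multiples of P until we hit O:
  1P = (15, 19)
  2P = (9, 3)
  3P = (1, 3)
  4P = (13, 3)
  5P = (13, 20)
  6P = (1, 20)
  7P = (9, 20)
  8P = (15, 4)
  ... (continuing to 9P)
  9P = O

ord(P) = 9


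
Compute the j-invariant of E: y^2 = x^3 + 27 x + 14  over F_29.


Delta = -16(4 a^3 + 27 b^2) mod 29 = 27
-1728 * (4 a)^3 = -1728 * (4*27)^3 mod 29 = 4
j = 4 * 27^(-1) mod 29 = 27

j = 27 (mod 29)


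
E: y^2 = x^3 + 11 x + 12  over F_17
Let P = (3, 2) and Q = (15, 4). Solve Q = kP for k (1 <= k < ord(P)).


Enumerate multiples of P until we hit Q = (15, 4):
  1P = (3, 2)
  2P = (12, 6)
  3P = (15, 4)
Match found at i = 3.

k = 3


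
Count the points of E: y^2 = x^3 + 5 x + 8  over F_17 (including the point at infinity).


For each x in F_17, count y with y^2 = x^3 + 5 x + 8 mod 17:
  x = 0: RHS = 8, y in [5, 12]  -> 2 point(s)
  x = 2: RHS = 9, y in [3, 14]  -> 2 point(s)
  x = 3: RHS = 16, y in [4, 13]  -> 2 point(s)
  x = 6: RHS = 16, y in [4, 13]  -> 2 point(s)
  x = 8: RHS = 16, y in [4, 13]  -> 2 point(s)
  x = 9: RHS = 0, y in [0]  -> 1 point(s)
  x = 10: RHS = 4, y in [2, 15]  -> 2 point(s)
  x = 11: RHS = 0, y in [0]  -> 1 point(s)
  x = 13: RHS = 9, y in [3, 14]  -> 2 point(s)
  x = 14: RHS = 0, y in [0]  -> 1 point(s)
  x = 16: RHS = 2, y in [6, 11]  -> 2 point(s)
Affine points: 19. Add the point at infinity: total = 20.

#E(F_17) = 20


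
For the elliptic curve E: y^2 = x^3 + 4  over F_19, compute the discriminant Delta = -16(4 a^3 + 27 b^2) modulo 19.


4 a^3 + 27 b^2 = 4*0^3 + 27*4^2 = 0 + 432 = 432
Delta = -16 * (432) = -6912
Delta mod 19 = 4

Delta = 4 (mod 19)


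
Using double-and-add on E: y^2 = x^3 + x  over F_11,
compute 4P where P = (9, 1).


k = 4 = 100_2 (binary, LSB first: 001)
Double-and-add from P = (9, 1):
  bit 0 = 0: acc unchanged = O
  bit 1 = 0: acc unchanged = O
  bit 2 = 1: acc = O + (5, 8) = (5, 8)

4P = (5, 8)


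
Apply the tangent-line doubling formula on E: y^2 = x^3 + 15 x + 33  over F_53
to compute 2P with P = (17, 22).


Doubling: s = (3 x1^2 + a) / (2 y1)
s = (3*17^2 + 15) / (2*22) mod 53 = 8
x3 = s^2 - 2 x1 mod 53 = 8^2 - 2*17 = 30
y3 = s (x1 - x3) - y1 mod 53 = 8 * (17 - 30) - 22 = 33

2P = (30, 33)


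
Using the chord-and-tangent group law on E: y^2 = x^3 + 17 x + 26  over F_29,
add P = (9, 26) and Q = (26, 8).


P != Q, so use the chord formula.
s = (y2 - y1) / (x2 - x1) = (11) / (17) mod 29 = 16
x3 = s^2 - x1 - x2 mod 29 = 16^2 - 9 - 26 = 18
y3 = s (x1 - x3) - y1 mod 29 = 16 * (9 - 18) - 26 = 4

P + Q = (18, 4)


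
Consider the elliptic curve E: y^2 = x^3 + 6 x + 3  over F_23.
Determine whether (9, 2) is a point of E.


Check whether y^2 = x^3 + 6 x + 3 (mod 23) for (x, y) = (9, 2).
LHS: y^2 = 2^2 mod 23 = 4
RHS: x^3 + 6 x + 3 = 9^3 + 6*9 + 3 mod 23 = 4
LHS = RHS

Yes, on the curve


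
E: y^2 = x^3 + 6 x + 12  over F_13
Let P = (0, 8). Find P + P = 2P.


Doubling: s = (3 x1^2 + a) / (2 y1)
s = (3*0^2 + 6) / (2*8) mod 13 = 2
x3 = s^2 - 2 x1 mod 13 = 2^2 - 2*0 = 4
y3 = s (x1 - x3) - y1 mod 13 = 2 * (0 - 4) - 8 = 10

2P = (4, 10)


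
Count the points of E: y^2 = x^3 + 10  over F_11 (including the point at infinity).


For each x in F_11, count y with y^2 = x^3 + 0 x + 10 mod 11:
  x = 1: RHS = 0, y in [0]  -> 1 point(s)
  x = 3: RHS = 4, y in [2, 9]  -> 2 point(s)
  x = 5: RHS = 3, y in [5, 6]  -> 2 point(s)
  x = 7: RHS = 1, y in [1, 10]  -> 2 point(s)
  x = 8: RHS = 5, y in [4, 7]  -> 2 point(s)
  x = 10: RHS = 9, y in [3, 8]  -> 2 point(s)
Affine points: 11. Add the point at infinity: total = 12.

#E(F_11) = 12


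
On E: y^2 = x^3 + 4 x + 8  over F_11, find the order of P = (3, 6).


Compute successive multiples of P until we hit O:
  1P = (3, 6)
  2P = (9, 6)
  3P = (10, 5)
  4P = (7, 4)
  5P = (4, 0)
  6P = (7, 7)
  7P = (10, 6)
  8P = (9, 5)
  ... (continuing to 10P)
  10P = O

ord(P) = 10


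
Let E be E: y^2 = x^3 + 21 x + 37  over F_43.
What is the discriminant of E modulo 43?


4 a^3 + 27 b^2 = 4*21^3 + 27*37^2 = 37044 + 36963 = 74007
Delta = -16 * (74007) = -1184112
Delta mod 43 = 22

Delta = 22 (mod 43)


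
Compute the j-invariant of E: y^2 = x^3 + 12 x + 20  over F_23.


Delta = -16(4 a^3 + 27 b^2) mod 23 = 14
-1728 * (4 a)^3 = -1728 * (4*12)^3 mod 23 = 22
j = 22 * 14^(-1) mod 23 = 18

j = 18 (mod 23)


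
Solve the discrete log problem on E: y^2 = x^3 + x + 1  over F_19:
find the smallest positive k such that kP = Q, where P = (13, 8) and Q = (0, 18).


Enumerate multiples of P until we hit Q = (0, 18):
  1P = (13, 8)
  2P = (0, 1)
  3P = (10, 17)
  4P = (5, 6)
  5P = (7, 3)
  6P = (15, 3)
  7P = (2, 12)
  8P = (9, 13)
  9P = (14, 17)
  10P = (16, 3)
  11P = (16, 16)
  12P = (14, 2)
  13P = (9, 6)
  14P = (2, 7)
  15P = (15, 16)
  16P = (7, 16)
  17P = (5, 13)
  18P = (10, 2)
  19P = (0, 18)
Match found at i = 19.

k = 19


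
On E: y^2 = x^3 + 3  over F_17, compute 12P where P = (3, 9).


k = 12 = 1100_2 (binary, LSB first: 0011)
Double-and-add from P = (3, 9):
  bit 0 = 0: acc unchanged = O
  bit 1 = 0: acc unchanged = O
  bit 2 = 1: acc = O + (1, 15) = (1, 15)
  bit 3 = 1: acc = (1, 15) + (6, 10) = (11, 12)

12P = (11, 12)


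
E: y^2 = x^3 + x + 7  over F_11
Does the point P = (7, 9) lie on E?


Check whether y^2 = x^3 + 1 x + 7 (mod 11) for (x, y) = (7, 9).
LHS: y^2 = 9^2 mod 11 = 4
RHS: x^3 + 1 x + 7 = 7^3 + 1*7 + 7 mod 11 = 5
LHS != RHS

No, not on the curve


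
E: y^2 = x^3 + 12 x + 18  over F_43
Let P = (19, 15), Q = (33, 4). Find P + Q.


P != Q, so use the chord formula.
s = (y2 - y1) / (x2 - x1) = (32) / (14) mod 43 = 33
x3 = s^2 - x1 - x2 mod 43 = 33^2 - 19 - 33 = 5
y3 = s (x1 - x3) - y1 mod 43 = 33 * (19 - 5) - 15 = 17

P + Q = (5, 17)


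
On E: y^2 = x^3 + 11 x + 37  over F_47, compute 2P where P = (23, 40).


Doubling: s = (3 x1^2 + a) / (2 y1)
s = (3*23^2 + 11) / (2*40) mod 47 = 0
x3 = s^2 - 2 x1 mod 47 = 0^2 - 2*23 = 1
y3 = s (x1 - x3) - y1 mod 47 = 0 * (23 - 1) - 40 = 7

2P = (1, 7)


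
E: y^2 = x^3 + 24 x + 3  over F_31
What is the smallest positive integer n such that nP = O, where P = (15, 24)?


Compute successive multiples of P until we hit O:
  1P = (15, 24)
  2P = (2, 20)
  3P = (24, 9)
  4P = (12, 2)
  5P = (13, 1)
  6P = (19, 23)
  7P = (30, 3)
  8P = (14, 18)
  ... (continuing to 21P)
  21P = O

ord(P) = 21


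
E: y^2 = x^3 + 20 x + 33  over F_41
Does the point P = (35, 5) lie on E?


Check whether y^2 = x^3 + 20 x + 33 (mod 41) for (x, y) = (35, 5).
LHS: y^2 = 5^2 mod 41 = 25
RHS: x^3 + 20 x + 33 = 35^3 + 20*35 + 33 mod 41 = 25
LHS = RHS

Yes, on the curve


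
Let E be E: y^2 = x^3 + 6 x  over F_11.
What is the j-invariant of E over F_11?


Delta = -16(4 a^3 + 27 b^2) mod 11 = 3
-1728 * (4 a)^3 = -1728 * (4*6)^3 mod 11 = 3
j = 3 * 3^(-1) mod 11 = 1

j = 1 (mod 11)


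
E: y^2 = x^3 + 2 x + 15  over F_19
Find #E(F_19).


For each x in F_19, count y with y^2 = x^3 + 2 x + 15 mod 19:
  x = 4: RHS = 11, y in [7, 12]  -> 2 point(s)
  x = 5: RHS = 17, y in [6, 13]  -> 2 point(s)
  x = 7: RHS = 11, y in [7, 12]  -> 2 point(s)
  x = 8: RHS = 11, y in [7, 12]  -> 2 point(s)
  x = 10: RHS = 9, y in [3, 16]  -> 2 point(s)
  x = 11: RHS = 0, y in [0]  -> 1 point(s)
  x = 12: RHS = 0, y in [0]  -> 1 point(s)
  x = 15: RHS = 0, y in [0]  -> 1 point(s)
  x = 16: RHS = 1, y in [1, 18]  -> 2 point(s)
Affine points: 15. Add the point at infinity: total = 16.

#E(F_19) = 16


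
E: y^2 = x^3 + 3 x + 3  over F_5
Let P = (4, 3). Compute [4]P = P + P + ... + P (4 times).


k = 4 = 100_2 (binary, LSB first: 001)
Double-and-add from P = (4, 3):
  bit 0 = 0: acc unchanged = O
  bit 1 = 0: acc unchanged = O
  bit 2 = 1: acc = O + (4, 2) = (4, 2)

4P = (4, 2)


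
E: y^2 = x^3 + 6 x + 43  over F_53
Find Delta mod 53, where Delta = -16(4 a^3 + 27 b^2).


4 a^3 + 27 b^2 = 4*6^3 + 27*43^2 = 864 + 49923 = 50787
Delta = -16 * (50787) = -812592
Delta mod 53 = 4

Delta = 4 (mod 53)


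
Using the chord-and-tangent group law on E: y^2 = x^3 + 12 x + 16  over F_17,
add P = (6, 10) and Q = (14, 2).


P != Q, so use the chord formula.
s = (y2 - y1) / (x2 - x1) = (9) / (8) mod 17 = 16
x3 = s^2 - x1 - x2 mod 17 = 16^2 - 6 - 14 = 15
y3 = s (x1 - x3) - y1 mod 17 = 16 * (6 - 15) - 10 = 16

P + Q = (15, 16)


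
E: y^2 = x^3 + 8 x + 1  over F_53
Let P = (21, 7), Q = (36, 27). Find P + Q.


P != Q, so use the chord formula.
s = (y2 - y1) / (x2 - x1) = (20) / (15) mod 53 = 19
x3 = s^2 - x1 - x2 mod 53 = 19^2 - 21 - 36 = 39
y3 = s (x1 - x3) - y1 mod 53 = 19 * (21 - 39) - 7 = 22

P + Q = (39, 22)


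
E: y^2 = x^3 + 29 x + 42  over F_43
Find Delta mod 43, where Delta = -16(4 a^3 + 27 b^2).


4 a^3 + 27 b^2 = 4*29^3 + 27*42^2 = 97556 + 47628 = 145184
Delta = -16 * (145184) = -2322944
Delta mod 43 = 2

Delta = 2 (mod 43)


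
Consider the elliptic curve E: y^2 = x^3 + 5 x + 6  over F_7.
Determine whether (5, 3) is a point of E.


Check whether y^2 = x^3 + 5 x + 6 (mod 7) for (x, y) = (5, 3).
LHS: y^2 = 3^2 mod 7 = 2
RHS: x^3 + 5 x + 6 = 5^3 + 5*5 + 6 mod 7 = 2
LHS = RHS

Yes, on the curve


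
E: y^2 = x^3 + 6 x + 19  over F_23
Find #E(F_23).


For each x in F_23, count y with y^2 = x^3 + 6 x + 19 mod 23:
  x = 1: RHS = 3, y in [7, 16]  -> 2 point(s)
  x = 2: RHS = 16, y in [4, 19]  -> 2 point(s)
  x = 3: RHS = 18, y in [8, 15]  -> 2 point(s)
  x = 5: RHS = 13, y in [6, 17]  -> 2 point(s)
  x = 6: RHS = 18, y in [8, 15]  -> 2 point(s)
  x = 7: RHS = 13, y in [6, 17]  -> 2 point(s)
  x = 8: RHS = 4, y in [2, 21]  -> 2 point(s)
  x = 11: RHS = 13, y in [6, 17]  -> 2 point(s)
  x = 12: RHS = 2, y in [5, 18]  -> 2 point(s)
  x = 14: RHS = 18, y in [8, 15]  -> 2 point(s)
  x = 16: RHS = 2, y in [5, 18]  -> 2 point(s)
  x = 18: RHS = 2, y in [5, 18]  -> 2 point(s)
  x = 19: RHS = 0, y in [0]  -> 1 point(s)
  x = 22: RHS = 12, y in [9, 14]  -> 2 point(s)
Affine points: 27. Add the point at infinity: total = 28.

#E(F_23) = 28


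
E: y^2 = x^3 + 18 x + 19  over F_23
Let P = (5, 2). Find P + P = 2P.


Doubling: s = (3 x1^2 + a) / (2 y1)
s = (3*5^2 + 18) / (2*2) mod 23 = 6
x3 = s^2 - 2 x1 mod 23 = 6^2 - 2*5 = 3
y3 = s (x1 - x3) - y1 mod 23 = 6 * (5 - 3) - 2 = 10

2P = (3, 10)


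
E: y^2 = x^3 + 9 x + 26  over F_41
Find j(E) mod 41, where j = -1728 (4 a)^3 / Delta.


Delta = -16(4 a^3 + 27 b^2) mod 41 = 13
-1728 * (4 a)^3 = -1728 * (4*9)^3 mod 41 = 12
j = 12 * 13^(-1) mod 41 = 23

j = 23 (mod 41)


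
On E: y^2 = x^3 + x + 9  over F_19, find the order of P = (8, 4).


Compute successive multiples of P until we hit O:
  1P = (8, 4)
  2P = (7, 13)
  3P = (9, 5)
  4P = (3, 1)
  5P = (0, 16)
  6P = (18, 11)
  7P = (18, 8)
  8P = (0, 3)
  ... (continuing to 13P)
  13P = O

ord(P) = 13


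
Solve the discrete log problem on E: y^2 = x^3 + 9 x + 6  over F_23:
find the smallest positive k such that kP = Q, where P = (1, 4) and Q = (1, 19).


Enumerate multiples of P until we hit Q = (1, 19):
  1P = (1, 4)
  2P = (6, 0)
  3P = (1, 19)
Match found at i = 3.

k = 3


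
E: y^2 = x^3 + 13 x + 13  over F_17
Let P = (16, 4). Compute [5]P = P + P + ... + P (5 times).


k = 5 = 101_2 (binary, LSB first: 101)
Double-and-add from P = (16, 4):
  bit 0 = 1: acc = O + (16, 4) = (16, 4)
  bit 1 = 0: acc unchanged = (16, 4)
  bit 2 = 1: acc = (16, 4) + (6, 1) = (16, 13)

5P = (16, 13)


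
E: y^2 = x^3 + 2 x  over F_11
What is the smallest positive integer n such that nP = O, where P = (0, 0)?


Compute successive multiples of P until we hit O:
  1P = (0, 0)
  2P = O

ord(P) = 2


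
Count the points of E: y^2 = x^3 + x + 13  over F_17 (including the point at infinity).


For each x in F_17, count y with y^2 = x^3 + 1 x + 13 mod 17:
  x = 0: RHS = 13, y in [8, 9]  -> 2 point(s)
  x = 1: RHS = 15, y in [7, 10]  -> 2 point(s)
  x = 3: RHS = 9, y in [3, 14]  -> 2 point(s)
  x = 4: RHS = 13, y in [8, 9]  -> 2 point(s)
  x = 12: RHS = 2, y in [6, 11]  -> 2 point(s)
  x = 13: RHS = 13, y in [8, 9]  -> 2 point(s)
  x = 14: RHS = 0, y in [0]  -> 1 point(s)
Affine points: 13. Add the point at infinity: total = 14.

#E(F_17) = 14


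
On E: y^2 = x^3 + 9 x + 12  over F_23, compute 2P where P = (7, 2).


Doubling: s = (3 x1^2 + a) / (2 y1)
s = (3*7^2 + 9) / (2*2) mod 23 = 16
x3 = s^2 - 2 x1 mod 23 = 16^2 - 2*7 = 12
y3 = s (x1 - x3) - y1 mod 23 = 16 * (7 - 12) - 2 = 10

2P = (12, 10)


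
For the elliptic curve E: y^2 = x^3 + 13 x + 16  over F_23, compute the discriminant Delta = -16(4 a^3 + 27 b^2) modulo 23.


4 a^3 + 27 b^2 = 4*13^3 + 27*16^2 = 8788 + 6912 = 15700
Delta = -16 * (15700) = -251200
Delta mod 23 = 6

Delta = 6 (mod 23)


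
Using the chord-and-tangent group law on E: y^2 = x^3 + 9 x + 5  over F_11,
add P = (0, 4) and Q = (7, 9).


P != Q, so use the chord formula.
s = (y2 - y1) / (x2 - x1) = (5) / (7) mod 11 = 7
x3 = s^2 - x1 - x2 mod 11 = 7^2 - 0 - 7 = 9
y3 = s (x1 - x3) - y1 mod 11 = 7 * (0 - 9) - 4 = 10

P + Q = (9, 10)


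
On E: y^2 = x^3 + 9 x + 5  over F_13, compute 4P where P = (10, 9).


k = 4 = 100_2 (binary, LSB first: 001)
Double-and-add from P = (10, 9):
  bit 0 = 0: acc unchanged = O
  bit 1 = 0: acc unchanged = O
  bit 2 = 1: acc = O + (10, 9) = (10, 9)

4P = (10, 9)


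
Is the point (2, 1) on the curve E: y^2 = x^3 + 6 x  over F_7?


Check whether y^2 = x^3 + 6 x + 0 (mod 7) for (x, y) = (2, 1).
LHS: y^2 = 1^2 mod 7 = 1
RHS: x^3 + 6 x + 0 = 2^3 + 6*2 + 0 mod 7 = 6
LHS != RHS

No, not on the curve


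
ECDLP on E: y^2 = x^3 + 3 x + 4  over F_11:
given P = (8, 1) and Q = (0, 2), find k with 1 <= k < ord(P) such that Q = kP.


Enumerate multiples of P until we hit Q = (0, 2):
  1P = (8, 1)
  2P = (0, 9)
  3P = (4, 6)
  4P = (4, 5)
  5P = (0, 2)
Match found at i = 5.

k = 5


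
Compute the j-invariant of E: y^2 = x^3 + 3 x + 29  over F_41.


Delta = -16(4 a^3 + 27 b^2) mod 41 = 24
-1728 * (4 a)^3 = -1728 * (4*3)^3 mod 41 = 5
j = 5 * 24^(-1) mod 41 = 19

j = 19 (mod 41)


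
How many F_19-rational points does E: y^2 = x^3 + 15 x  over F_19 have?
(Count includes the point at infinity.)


For each x in F_19, count y with y^2 = x^3 + 15 x + 0 mod 19:
  x = 0: RHS = 0, y in [0]  -> 1 point(s)
  x = 1: RHS = 16, y in [4, 15]  -> 2 point(s)
  x = 2: RHS = 0, y in [0]  -> 1 point(s)
  x = 7: RHS = 11, y in [7, 12]  -> 2 point(s)
  x = 8: RHS = 5, y in [9, 10]  -> 2 point(s)
  x = 9: RHS = 9, y in [3, 16]  -> 2 point(s)
  x = 13: RHS = 17, y in [6, 13]  -> 2 point(s)
  x = 14: RHS = 9, y in [3, 16]  -> 2 point(s)
  x = 15: RHS = 9, y in [3, 16]  -> 2 point(s)
  x = 16: RHS = 4, y in [2, 17]  -> 2 point(s)
  x = 17: RHS = 0, y in [0]  -> 1 point(s)
Affine points: 19. Add the point at infinity: total = 20.

#E(F_19) = 20


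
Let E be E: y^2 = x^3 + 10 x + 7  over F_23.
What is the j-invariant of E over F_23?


Delta = -16(4 a^3 + 27 b^2) mod 23 = 1
-1728 * (4 a)^3 = -1728 * (4*10)^3 mod 23 = 4
j = 4 * 1^(-1) mod 23 = 4

j = 4 (mod 23)


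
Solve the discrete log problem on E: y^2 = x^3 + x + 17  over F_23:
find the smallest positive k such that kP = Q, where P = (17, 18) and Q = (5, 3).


Enumerate multiples of P until we hit Q = (5, 3):
  1P = (17, 18)
  2P = (5, 3)
Match found at i = 2.

k = 2


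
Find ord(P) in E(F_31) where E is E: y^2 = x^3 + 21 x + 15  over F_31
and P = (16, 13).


Compute successive multiples of P until we hit O:
  1P = (16, 13)
  2P = (18, 5)
  3P = (13, 6)
  4P = (4, 15)
  5P = (5, 11)
  6P = (19, 9)
  7P = (15, 27)
  8P = (10, 27)
  ... (continuing to 29P)
  29P = O

ord(P) = 29


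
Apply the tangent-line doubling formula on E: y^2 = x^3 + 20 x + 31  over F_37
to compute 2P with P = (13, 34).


Doubling: s = (3 x1^2 + a) / (2 y1)
s = (3*13^2 + 20) / (2*34) mod 37 = 17
x3 = s^2 - 2 x1 mod 37 = 17^2 - 2*13 = 4
y3 = s (x1 - x3) - y1 mod 37 = 17 * (13 - 4) - 34 = 8

2P = (4, 8)


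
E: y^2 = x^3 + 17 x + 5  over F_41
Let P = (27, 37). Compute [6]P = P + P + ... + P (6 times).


k = 6 = 110_2 (binary, LSB first: 011)
Double-and-add from P = (27, 37):
  bit 0 = 0: acc unchanged = O
  bit 1 = 1: acc = O + (27, 4) = (27, 4)
  bit 2 = 1: acc = (27, 4) + (27, 37) = O

6P = O


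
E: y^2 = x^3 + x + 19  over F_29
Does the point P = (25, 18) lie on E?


Check whether y^2 = x^3 + 1 x + 19 (mod 29) for (x, y) = (25, 18).
LHS: y^2 = 18^2 mod 29 = 5
RHS: x^3 + 1 x + 19 = 25^3 + 1*25 + 19 mod 29 = 9
LHS != RHS

No, not on the curve


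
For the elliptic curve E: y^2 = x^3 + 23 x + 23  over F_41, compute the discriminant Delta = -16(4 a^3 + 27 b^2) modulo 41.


4 a^3 + 27 b^2 = 4*23^3 + 27*23^2 = 48668 + 14283 = 62951
Delta = -16 * (62951) = -1007216
Delta mod 41 = 31

Delta = 31 (mod 41)


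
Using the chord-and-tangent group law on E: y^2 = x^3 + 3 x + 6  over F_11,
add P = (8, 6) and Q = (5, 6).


P != Q, so use the chord formula.
s = (y2 - y1) / (x2 - x1) = (0) / (8) mod 11 = 0
x3 = s^2 - x1 - x2 mod 11 = 0^2 - 8 - 5 = 9
y3 = s (x1 - x3) - y1 mod 11 = 0 * (8 - 9) - 6 = 5

P + Q = (9, 5)


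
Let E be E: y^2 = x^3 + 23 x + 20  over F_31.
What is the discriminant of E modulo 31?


4 a^3 + 27 b^2 = 4*23^3 + 27*20^2 = 48668 + 10800 = 59468
Delta = -16 * (59468) = -951488
Delta mod 31 = 26

Delta = 26 (mod 31)


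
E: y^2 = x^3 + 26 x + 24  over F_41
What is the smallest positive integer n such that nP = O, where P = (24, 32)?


Compute successive multiples of P until we hit O:
  1P = (24, 32)
  2P = (24, 9)
  3P = O

ord(P) = 3


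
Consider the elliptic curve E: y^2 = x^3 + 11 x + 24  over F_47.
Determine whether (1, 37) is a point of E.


Check whether y^2 = x^3 + 11 x + 24 (mod 47) for (x, y) = (1, 37).
LHS: y^2 = 37^2 mod 47 = 6
RHS: x^3 + 11 x + 24 = 1^3 + 11*1 + 24 mod 47 = 36
LHS != RHS

No, not on the curve


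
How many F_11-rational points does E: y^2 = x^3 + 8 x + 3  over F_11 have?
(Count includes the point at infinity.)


For each x in F_11, count y with y^2 = x^3 + 8 x + 3 mod 11:
  x = 0: RHS = 3, y in [5, 6]  -> 2 point(s)
  x = 1: RHS = 1, y in [1, 10]  -> 2 point(s)
  x = 2: RHS = 5, y in [4, 7]  -> 2 point(s)
  x = 4: RHS = 0, y in [0]  -> 1 point(s)
  x = 5: RHS = 3, y in [5, 6]  -> 2 point(s)
  x = 6: RHS = 3, y in [5, 6]  -> 2 point(s)
  x = 9: RHS = 1, y in [1, 10]  -> 2 point(s)
  x = 10: RHS = 5, y in [4, 7]  -> 2 point(s)
Affine points: 15. Add the point at infinity: total = 16.

#E(F_11) = 16


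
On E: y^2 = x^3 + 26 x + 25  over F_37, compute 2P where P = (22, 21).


Doubling: s = (3 x1^2 + a) / (2 y1)
s = (3*22^2 + 26) / (2*21) mod 37 = 7
x3 = s^2 - 2 x1 mod 37 = 7^2 - 2*22 = 5
y3 = s (x1 - x3) - y1 mod 37 = 7 * (22 - 5) - 21 = 24

2P = (5, 24)


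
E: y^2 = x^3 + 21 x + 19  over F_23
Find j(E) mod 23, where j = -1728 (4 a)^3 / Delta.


Delta = -16(4 a^3 + 27 b^2) mod 23 = 17
-1728 * (4 a)^3 = -1728 * (4*21)^3 mod 23 = 18
j = 18 * 17^(-1) mod 23 = 20

j = 20 (mod 23)


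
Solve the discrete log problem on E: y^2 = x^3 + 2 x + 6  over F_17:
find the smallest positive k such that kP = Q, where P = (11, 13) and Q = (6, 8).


Enumerate multiples of P until we hit Q = (6, 8):
  1P = (11, 13)
  2P = (13, 6)
  3P = (1, 3)
  4P = (6, 9)
  5P = (2, 1)
  6P = (2, 16)
  7P = (6, 8)
Match found at i = 7.

k = 7


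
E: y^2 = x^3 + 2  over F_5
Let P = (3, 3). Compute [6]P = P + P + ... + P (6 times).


k = 6 = 110_2 (binary, LSB first: 011)
Double-and-add from P = (3, 3):
  bit 0 = 0: acc unchanged = O
  bit 1 = 1: acc = O + (3, 2) = (3, 2)
  bit 2 = 1: acc = (3, 2) + (3, 3) = O

6P = O


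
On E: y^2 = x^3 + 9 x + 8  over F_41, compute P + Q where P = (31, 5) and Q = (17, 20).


P != Q, so use the chord formula.
s = (y2 - y1) / (x2 - x1) = (15) / (27) mod 41 = 37
x3 = s^2 - x1 - x2 mod 41 = 37^2 - 31 - 17 = 9
y3 = s (x1 - x3) - y1 mod 41 = 37 * (31 - 9) - 5 = 30

P + Q = (9, 30)


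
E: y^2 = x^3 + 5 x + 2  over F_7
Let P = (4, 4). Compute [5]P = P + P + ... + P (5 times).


k = 5 = 101_2 (binary, LSB first: 101)
Double-and-add from P = (4, 4):
  bit 0 = 1: acc = O + (4, 4) = (4, 4)
  bit 1 = 0: acc unchanged = (4, 4)
  bit 2 = 1: acc = (4, 4) + (0, 3) = (0, 4)

5P = (0, 4)


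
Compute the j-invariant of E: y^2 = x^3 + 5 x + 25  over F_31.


Delta = -16(4 a^3 + 27 b^2) mod 31 = 8
-1728 * (4 a)^3 = -1728 * (4*5)^3 mod 31 = 16
j = 16 * 8^(-1) mod 31 = 2

j = 2 (mod 31)


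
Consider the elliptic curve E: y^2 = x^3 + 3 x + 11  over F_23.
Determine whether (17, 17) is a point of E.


Check whether y^2 = x^3 + 3 x + 11 (mod 23) for (x, y) = (17, 17).
LHS: y^2 = 17^2 mod 23 = 13
RHS: x^3 + 3 x + 11 = 17^3 + 3*17 + 11 mod 23 = 7
LHS != RHS

No, not on the curve


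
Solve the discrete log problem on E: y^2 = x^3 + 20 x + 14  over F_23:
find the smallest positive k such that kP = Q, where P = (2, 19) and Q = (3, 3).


Enumerate multiples of P until we hit Q = (3, 3):
  1P = (2, 19)
  2P = (12, 21)
  3P = (21, 14)
  4P = (3, 20)
  5P = (19, 10)
  6P = (10, 15)
  7P = (17, 0)
  8P = (10, 8)
  9P = (19, 13)
  10P = (3, 3)
Match found at i = 10.

k = 10


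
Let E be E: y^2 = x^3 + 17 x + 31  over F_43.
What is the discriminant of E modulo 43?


4 a^3 + 27 b^2 = 4*17^3 + 27*31^2 = 19652 + 25947 = 45599
Delta = -16 * (45599) = -729584
Delta mod 43 = 40

Delta = 40 (mod 43)


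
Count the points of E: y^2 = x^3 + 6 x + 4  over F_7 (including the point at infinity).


For each x in F_7, count y with y^2 = x^3 + 6 x + 4 mod 7:
  x = 0: RHS = 4, y in [2, 5]  -> 2 point(s)
  x = 1: RHS = 4, y in [2, 5]  -> 2 point(s)
  x = 3: RHS = 0, y in [0]  -> 1 point(s)
  x = 4: RHS = 1, y in [1, 6]  -> 2 point(s)
  x = 6: RHS = 4, y in [2, 5]  -> 2 point(s)
Affine points: 9. Add the point at infinity: total = 10.

#E(F_7) = 10


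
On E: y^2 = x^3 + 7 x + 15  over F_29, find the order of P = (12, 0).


Compute successive multiples of P until we hit O:
  1P = (12, 0)
  2P = O

ord(P) = 2


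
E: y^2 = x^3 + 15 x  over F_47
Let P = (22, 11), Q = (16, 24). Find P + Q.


P != Q, so use the chord formula.
s = (y2 - y1) / (x2 - x1) = (13) / (41) mod 47 = 37
x3 = s^2 - x1 - x2 mod 47 = 37^2 - 22 - 16 = 15
y3 = s (x1 - x3) - y1 mod 47 = 37 * (22 - 15) - 11 = 13

P + Q = (15, 13)


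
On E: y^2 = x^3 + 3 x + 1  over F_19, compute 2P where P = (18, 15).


Doubling: s = (3 x1^2 + a) / (2 y1)
s = (3*18^2 + 3) / (2*15) mod 19 = 4
x3 = s^2 - 2 x1 mod 19 = 4^2 - 2*18 = 18
y3 = s (x1 - x3) - y1 mod 19 = 4 * (18 - 18) - 15 = 4

2P = (18, 4)


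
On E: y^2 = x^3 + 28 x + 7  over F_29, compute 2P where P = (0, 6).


Doubling: s = (3 x1^2 + a) / (2 y1)
s = (3*0^2 + 28) / (2*6) mod 29 = 12
x3 = s^2 - 2 x1 mod 29 = 12^2 - 2*0 = 28
y3 = s (x1 - x3) - y1 mod 29 = 12 * (0 - 28) - 6 = 6

2P = (28, 6)


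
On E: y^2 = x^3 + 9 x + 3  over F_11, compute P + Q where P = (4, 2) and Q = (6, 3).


P != Q, so use the chord formula.
s = (y2 - y1) / (x2 - x1) = (1) / (2) mod 11 = 6
x3 = s^2 - x1 - x2 mod 11 = 6^2 - 4 - 6 = 4
y3 = s (x1 - x3) - y1 mod 11 = 6 * (4 - 4) - 2 = 9

P + Q = (4, 9)


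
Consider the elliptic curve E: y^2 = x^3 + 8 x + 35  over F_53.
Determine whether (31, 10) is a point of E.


Check whether y^2 = x^3 + 8 x + 35 (mod 53) for (x, y) = (31, 10).
LHS: y^2 = 10^2 mod 53 = 47
RHS: x^3 + 8 x + 35 = 31^3 + 8*31 + 35 mod 53 = 23
LHS != RHS

No, not on the curve


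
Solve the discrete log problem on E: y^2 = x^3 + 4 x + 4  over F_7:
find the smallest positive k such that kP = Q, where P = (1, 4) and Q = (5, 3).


Enumerate multiples of P until we hit Q = (5, 3):
  1P = (1, 4)
  2P = (5, 3)
Match found at i = 2.

k = 2


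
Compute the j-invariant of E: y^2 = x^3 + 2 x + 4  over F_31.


Delta = -16(4 a^3 + 27 b^2) mod 31 = 16
-1728 * (4 a)^3 = -1728 * (4*2)^3 mod 31 = 4
j = 4 * 16^(-1) mod 31 = 8

j = 8 (mod 31)


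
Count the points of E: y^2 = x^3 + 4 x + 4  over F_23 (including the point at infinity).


For each x in F_23, count y with y^2 = x^3 + 4 x + 4 mod 23:
  x = 0: RHS = 4, y in [2, 21]  -> 2 point(s)
  x = 1: RHS = 9, y in [3, 20]  -> 2 point(s)
  x = 10: RHS = 9, y in [3, 20]  -> 2 point(s)
  x = 12: RHS = 9, y in [3, 20]  -> 2 point(s)
  x = 15: RHS = 12, y in [9, 14]  -> 2 point(s)
  x = 16: RHS = 1, y in [1, 22]  -> 2 point(s)
  x = 19: RHS = 16, y in [4, 19]  -> 2 point(s)
Affine points: 14. Add the point at infinity: total = 15.

#E(F_23) = 15


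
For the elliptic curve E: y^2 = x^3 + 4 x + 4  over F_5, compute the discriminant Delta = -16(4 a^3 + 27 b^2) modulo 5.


4 a^3 + 27 b^2 = 4*4^3 + 27*4^2 = 256 + 432 = 688
Delta = -16 * (688) = -11008
Delta mod 5 = 2

Delta = 2 (mod 5)


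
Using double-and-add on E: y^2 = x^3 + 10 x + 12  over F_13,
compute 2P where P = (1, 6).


k = 2 = 10_2 (binary, LSB first: 01)
Double-and-add from P = (1, 6):
  bit 0 = 0: acc unchanged = O
  bit 1 = 1: acc = O + (11, 7) = (11, 7)

2P = (11, 7)


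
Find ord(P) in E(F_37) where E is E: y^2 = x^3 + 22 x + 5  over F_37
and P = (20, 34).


Compute successive multiples of P until we hit O:
  1P = (20, 34)
  2P = (33, 36)
  3P = (30, 10)
  4P = (12, 6)
  5P = (8, 8)
  6P = (25, 23)
  7P = (22, 0)
  8P = (25, 14)
  ... (continuing to 14P)
  14P = O

ord(P) = 14


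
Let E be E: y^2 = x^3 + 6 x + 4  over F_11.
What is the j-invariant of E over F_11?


Delta = -16(4 a^3 + 27 b^2) mod 11 = 10
-1728 * (4 a)^3 = -1728 * (4*6)^3 mod 11 = 3
j = 3 * 10^(-1) mod 11 = 8

j = 8 (mod 11)


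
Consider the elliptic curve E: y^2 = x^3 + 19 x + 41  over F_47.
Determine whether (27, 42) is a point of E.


Check whether y^2 = x^3 + 19 x + 41 (mod 47) for (x, y) = (27, 42).
LHS: y^2 = 42^2 mod 47 = 25
RHS: x^3 + 19 x + 41 = 27^3 + 19*27 + 41 mod 47 = 27
LHS != RHS

No, not on the curve


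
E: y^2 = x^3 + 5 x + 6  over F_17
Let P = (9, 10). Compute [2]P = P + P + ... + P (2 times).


k = 2 = 10_2 (binary, LSB first: 01)
Double-and-add from P = (9, 10):
  bit 0 = 0: acc unchanged = O
  bit 1 = 1: acc = O + (12, 14) = (12, 14)

2P = (12, 14)


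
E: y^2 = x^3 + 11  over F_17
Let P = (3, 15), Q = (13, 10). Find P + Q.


P != Q, so use the chord formula.
s = (y2 - y1) / (x2 - x1) = (12) / (10) mod 17 = 8
x3 = s^2 - x1 - x2 mod 17 = 8^2 - 3 - 13 = 14
y3 = s (x1 - x3) - y1 mod 17 = 8 * (3 - 14) - 15 = 16

P + Q = (14, 16)


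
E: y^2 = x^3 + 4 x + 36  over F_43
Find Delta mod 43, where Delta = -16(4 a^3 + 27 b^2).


4 a^3 + 27 b^2 = 4*4^3 + 27*36^2 = 256 + 34992 = 35248
Delta = -16 * (35248) = -563968
Delta mod 43 = 20

Delta = 20 (mod 43)


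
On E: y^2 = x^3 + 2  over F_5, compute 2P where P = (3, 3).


Doubling: s = (3 x1^2 + a) / (2 y1)
s = (3*3^2 + 0) / (2*3) mod 5 = 2
x3 = s^2 - 2 x1 mod 5 = 2^2 - 2*3 = 3
y3 = s (x1 - x3) - y1 mod 5 = 2 * (3 - 3) - 3 = 2

2P = (3, 2)


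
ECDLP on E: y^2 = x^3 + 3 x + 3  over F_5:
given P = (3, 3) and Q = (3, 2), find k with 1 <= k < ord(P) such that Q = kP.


Enumerate multiples of P until we hit Q = (3, 2):
  1P = (3, 3)
  2P = (4, 2)
  3P = (4, 3)
  4P = (3, 2)
Match found at i = 4.

k = 4


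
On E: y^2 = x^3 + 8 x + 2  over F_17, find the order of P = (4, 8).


Compute successive multiples of P until we hit O:
  1P = (4, 8)
  2P = (0, 6)
  3P = (9, 15)
  4P = (8, 0)
  5P = (9, 2)
  6P = (0, 11)
  7P = (4, 9)
  8P = O

ord(P) = 8


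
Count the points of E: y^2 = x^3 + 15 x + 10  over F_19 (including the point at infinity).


For each x in F_19, count y with y^2 = x^3 + 15 x + 10 mod 19:
  x = 1: RHS = 7, y in [8, 11]  -> 2 point(s)
  x = 3: RHS = 6, y in [5, 14]  -> 2 point(s)
  x = 4: RHS = 1, y in [1, 18]  -> 2 point(s)
  x = 5: RHS = 1, y in [1, 18]  -> 2 point(s)
  x = 9: RHS = 0, y in [0]  -> 1 point(s)
  x = 10: RHS = 1, y in [1, 18]  -> 2 point(s)
  x = 11: RHS = 5, y in [9, 10]  -> 2 point(s)
  x = 14: RHS = 0, y in [0]  -> 1 point(s)
  x = 15: RHS = 0, y in [0]  -> 1 point(s)
Affine points: 15. Add the point at infinity: total = 16.

#E(F_19) = 16


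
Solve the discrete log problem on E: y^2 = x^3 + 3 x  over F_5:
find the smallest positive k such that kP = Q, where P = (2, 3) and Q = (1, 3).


Enumerate multiples of P until we hit Q = (1, 3):
  1P = (2, 3)
  2P = (1, 2)
  3P = (3, 1)
  4P = (4, 1)
  5P = (0, 0)
  6P = (4, 4)
  7P = (3, 4)
  8P = (1, 3)
Match found at i = 8.

k = 8


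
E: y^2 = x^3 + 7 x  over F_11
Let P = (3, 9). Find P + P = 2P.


Doubling: s = (3 x1^2 + a) / (2 y1)
s = (3*3^2 + 7) / (2*9) mod 11 = 8
x3 = s^2 - 2 x1 mod 11 = 8^2 - 2*3 = 3
y3 = s (x1 - x3) - y1 mod 11 = 8 * (3 - 3) - 9 = 2

2P = (3, 2)


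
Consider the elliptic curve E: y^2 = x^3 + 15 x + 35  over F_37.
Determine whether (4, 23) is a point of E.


Check whether y^2 = x^3 + 15 x + 35 (mod 37) for (x, y) = (4, 23).
LHS: y^2 = 23^2 mod 37 = 11
RHS: x^3 + 15 x + 35 = 4^3 + 15*4 + 35 mod 37 = 11
LHS = RHS

Yes, on the curve


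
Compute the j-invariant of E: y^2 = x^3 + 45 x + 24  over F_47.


Delta = -16(4 a^3 + 27 b^2) mod 47 = 28
-1728 * (4 a)^3 = -1728 * (4*45)^3 mod 47 = 8
j = 8 * 28^(-1) mod 47 = 7

j = 7 (mod 47)


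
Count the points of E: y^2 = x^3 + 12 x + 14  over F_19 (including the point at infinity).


For each x in F_19, count y with y^2 = x^3 + 12 x + 14 mod 19:
  x = 3: RHS = 1, y in [1, 18]  -> 2 point(s)
  x = 5: RHS = 9, y in [3, 16]  -> 2 point(s)
  x = 6: RHS = 17, y in [6, 13]  -> 2 point(s)
  x = 7: RHS = 4, y in [2, 17]  -> 2 point(s)
  x = 12: RHS = 5, y in [9, 10]  -> 2 point(s)
  x = 13: RHS = 11, y in [7, 12]  -> 2 point(s)
  x = 14: RHS = 0, y in [0]  -> 1 point(s)
  x = 15: RHS = 16, y in [4, 15]  -> 2 point(s)
  x = 17: RHS = 1, y in [1, 18]  -> 2 point(s)
  x = 18: RHS = 1, y in [1, 18]  -> 2 point(s)
Affine points: 19. Add the point at infinity: total = 20.

#E(F_19) = 20


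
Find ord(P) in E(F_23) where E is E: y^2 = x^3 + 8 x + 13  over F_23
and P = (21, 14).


Compute successive multiples of P until we hit O:
  1P = (21, 14)
  2P = (20, 13)
  3P = (6, 1)
  4P = (22, 2)
  5P = (9, 3)
  6P = (17, 5)
  7P = (3, 15)
  8P = (11, 11)
  ... (continuing to 27P)
  27P = O

ord(P) = 27


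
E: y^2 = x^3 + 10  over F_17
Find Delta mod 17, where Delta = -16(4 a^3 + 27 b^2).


4 a^3 + 27 b^2 = 4*0^3 + 27*10^2 = 0 + 2700 = 2700
Delta = -16 * (2700) = -43200
Delta mod 17 = 14

Delta = 14 (mod 17)


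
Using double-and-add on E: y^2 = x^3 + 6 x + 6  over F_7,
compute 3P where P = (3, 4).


k = 3 = 11_2 (binary, LSB first: 11)
Double-and-add from P = (3, 4):
  bit 0 = 1: acc = O + (3, 4) = (3, 4)
  bit 1 = 1: acc = (3, 4) + (5, 0) = (3, 3)

3P = (3, 3)


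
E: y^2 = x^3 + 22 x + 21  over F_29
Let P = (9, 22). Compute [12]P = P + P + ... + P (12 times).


k = 12 = 1100_2 (binary, LSB first: 0011)
Double-and-add from P = (9, 22):
  bit 0 = 0: acc unchanged = O
  bit 1 = 0: acc unchanged = O
  bit 2 = 1: acc = O + (20, 14) = (20, 14)
  bit 3 = 1: acc = (20, 14) + (5, 13) = (8, 10)

12P = (8, 10)


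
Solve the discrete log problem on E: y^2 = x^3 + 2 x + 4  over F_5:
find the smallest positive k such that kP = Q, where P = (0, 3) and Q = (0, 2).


Enumerate multiples of P until we hit Q = (0, 2):
  1P = (0, 3)
  2P = (4, 4)
  3P = (2, 4)
  4P = (2, 1)
  5P = (4, 1)
  6P = (0, 2)
Match found at i = 6.

k = 6


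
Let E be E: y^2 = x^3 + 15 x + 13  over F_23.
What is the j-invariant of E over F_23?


Delta = -16(4 a^3 + 27 b^2) mod 23 = 10
-1728 * (4 a)^3 = -1728 * (4*15)^3 mod 23 = 2
j = 2 * 10^(-1) mod 23 = 14

j = 14 (mod 23)


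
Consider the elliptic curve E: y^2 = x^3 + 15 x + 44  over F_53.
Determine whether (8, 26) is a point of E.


Check whether y^2 = x^3 + 15 x + 44 (mod 53) for (x, y) = (8, 26).
LHS: y^2 = 26^2 mod 53 = 40
RHS: x^3 + 15 x + 44 = 8^3 + 15*8 + 44 mod 53 = 40
LHS = RHS

Yes, on the curve


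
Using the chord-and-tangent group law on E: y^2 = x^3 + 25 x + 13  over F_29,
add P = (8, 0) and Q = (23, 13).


P != Q, so use the chord formula.
s = (y2 - y1) / (x2 - x1) = (13) / (15) mod 29 = 26
x3 = s^2 - x1 - x2 mod 29 = 26^2 - 8 - 23 = 7
y3 = s (x1 - x3) - y1 mod 29 = 26 * (8 - 7) - 0 = 26

P + Q = (7, 26)


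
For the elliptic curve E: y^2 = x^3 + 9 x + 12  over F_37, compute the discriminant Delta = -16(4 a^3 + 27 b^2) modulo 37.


4 a^3 + 27 b^2 = 4*9^3 + 27*12^2 = 2916 + 3888 = 6804
Delta = -16 * (6804) = -108864
Delta mod 37 = 27

Delta = 27 (mod 37)


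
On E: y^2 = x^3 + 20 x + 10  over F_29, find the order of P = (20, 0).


Compute successive multiples of P until we hit O:
  1P = (20, 0)
  2P = O

ord(P) = 2


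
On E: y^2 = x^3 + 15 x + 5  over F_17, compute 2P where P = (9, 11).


Doubling: s = (3 x1^2 + a) / (2 y1)
s = (3*9^2 + 15) / (2*11) mod 17 = 4
x3 = s^2 - 2 x1 mod 17 = 4^2 - 2*9 = 15
y3 = s (x1 - x3) - y1 mod 17 = 4 * (9 - 15) - 11 = 16

2P = (15, 16)


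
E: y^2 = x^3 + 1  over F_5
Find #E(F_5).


For each x in F_5, count y with y^2 = x^3 + 0 x + 1 mod 5:
  x = 0: RHS = 1, y in [1, 4]  -> 2 point(s)
  x = 2: RHS = 4, y in [2, 3]  -> 2 point(s)
  x = 4: RHS = 0, y in [0]  -> 1 point(s)
Affine points: 5. Add the point at infinity: total = 6.

#E(F_5) = 6


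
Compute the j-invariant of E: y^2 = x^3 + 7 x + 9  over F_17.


Delta = -16(4 a^3 + 27 b^2) mod 17 = 6
-1728 * (4 a)^3 = -1728 * (4*7)^3 mod 17 = 13
j = 13 * 6^(-1) mod 17 = 5

j = 5 (mod 17)


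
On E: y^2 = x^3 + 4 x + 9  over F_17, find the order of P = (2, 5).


Compute successive multiples of P until we hit O:
  1P = (2, 5)
  2P = (4, 2)
  3P = (9, 14)
  4P = (8, 14)
  5P = (5, 16)
  6P = (14, 2)
  7P = (0, 3)
  8P = (16, 15)
  ... (continuing to 18P)
  18P = O

ord(P) = 18


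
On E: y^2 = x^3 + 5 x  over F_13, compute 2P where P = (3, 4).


Doubling: s = (3 x1^2 + a) / (2 y1)
s = (3*3^2 + 5) / (2*4) mod 13 = 4
x3 = s^2 - 2 x1 mod 13 = 4^2 - 2*3 = 10
y3 = s (x1 - x3) - y1 mod 13 = 4 * (3 - 10) - 4 = 7

2P = (10, 7)


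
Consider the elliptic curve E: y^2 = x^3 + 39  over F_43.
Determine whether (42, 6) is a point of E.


Check whether y^2 = x^3 + 0 x + 39 (mod 43) for (x, y) = (42, 6).
LHS: y^2 = 6^2 mod 43 = 36
RHS: x^3 + 0 x + 39 = 42^3 + 0*42 + 39 mod 43 = 38
LHS != RHS

No, not on the curve


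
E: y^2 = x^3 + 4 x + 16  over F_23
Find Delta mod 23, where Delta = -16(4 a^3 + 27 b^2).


4 a^3 + 27 b^2 = 4*4^3 + 27*16^2 = 256 + 6912 = 7168
Delta = -16 * (7168) = -114688
Delta mod 23 = 13

Delta = 13 (mod 23)


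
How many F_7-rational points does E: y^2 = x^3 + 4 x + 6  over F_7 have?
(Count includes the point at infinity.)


For each x in F_7, count y with y^2 = x^3 + 4 x + 6 mod 7:
  x = 1: RHS = 4, y in [2, 5]  -> 2 point(s)
  x = 2: RHS = 1, y in [1, 6]  -> 2 point(s)
  x = 4: RHS = 2, y in [3, 4]  -> 2 point(s)
  x = 5: RHS = 4, y in [2, 5]  -> 2 point(s)
  x = 6: RHS = 1, y in [1, 6]  -> 2 point(s)
Affine points: 10. Add the point at infinity: total = 11.

#E(F_7) = 11


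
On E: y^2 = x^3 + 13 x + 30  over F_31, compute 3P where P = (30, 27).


k = 3 = 11_2 (binary, LSB first: 11)
Double-and-add from P = (30, 27):
  bit 0 = 1: acc = O + (30, 27) = (30, 27)
  bit 1 = 1: acc = (30, 27) + (6, 18) = (15, 29)

3P = (15, 29)


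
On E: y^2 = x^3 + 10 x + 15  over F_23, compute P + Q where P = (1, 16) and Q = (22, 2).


P != Q, so use the chord formula.
s = (y2 - y1) / (x2 - x1) = (9) / (21) mod 23 = 7
x3 = s^2 - x1 - x2 mod 23 = 7^2 - 1 - 22 = 3
y3 = s (x1 - x3) - y1 mod 23 = 7 * (1 - 3) - 16 = 16

P + Q = (3, 16)


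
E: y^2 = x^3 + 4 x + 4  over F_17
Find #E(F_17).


For each x in F_17, count y with y^2 = x^3 + 4 x + 4 mod 17:
  x = 0: RHS = 4, y in [2, 15]  -> 2 point(s)
  x = 1: RHS = 9, y in [3, 14]  -> 2 point(s)
  x = 3: RHS = 9, y in [3, 14]  -> 2 point(s)
  x = 4: RHS = 16, y in [4, 13]  -> 2 point(s)
  x = 5: RHS = 13, y in [8, 9]  -> 2 point(s)
  x = 7: RHS = 1, y in [1, 16]  -> 2 point(s)
  x = 8: RHS = 4, y in [2, 15]  -> 2 point(s)
  x = 9: RHS = 4, y in [2, 15]  -> 2 point(s)
  x = 11: RHS = 2, y in [6, 11]  -> 2 point(s)
  x = 13: RHS = 9, y in [3, 14]  -> 2 point(s)
  x = 14: RHS = 16, y in [4, 13]  -> 2 point(s)
  x = 16: RHS = 16, y in [4, 13]  -> 2 point(s)
Affine points: 24. Add the point at infinity: total = 25.

#E(F_17) = 25


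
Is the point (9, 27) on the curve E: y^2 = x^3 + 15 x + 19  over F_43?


Check whether y^2 = x^3 + 15 x + 19 (mod 43) for (x, y) = (9, 27).
LHS: y^2 = 27^2 mod 43 = 41
RHS: x^3 + 15 x + 19 = 9^3 + 15*9 + 19 mod 43 = 23
LHS != RHS

No, not on the curve


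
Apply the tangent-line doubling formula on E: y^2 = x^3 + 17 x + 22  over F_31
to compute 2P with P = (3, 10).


Doubling: s = (3 x1^2 + a) / (2 y1)
s = (3*3^2 + 17) / (2*10) mod 31 = 27
x3 = s^2 - 2 x1 mod 31 = 27^2 - 2*3 = 10
y3 = s (x1 - x3) - y1 mod 31 = 27 * (3 - 10) - 10 = 18

2P = (10, 18)


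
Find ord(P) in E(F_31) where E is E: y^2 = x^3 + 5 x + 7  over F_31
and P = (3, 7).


Compute successive multiples of P until we hit O:
  1P = (3, 7)
  2P = (22, 16)
  3P = (24, 1)
  4P = (18, 15)
  5P = (18, 16)
  6P = (24, 30)
  7P = (22, 15)
  8P = (3, 24)
  ... (continuing to 9P)
  9P = O

ord(P) = 9


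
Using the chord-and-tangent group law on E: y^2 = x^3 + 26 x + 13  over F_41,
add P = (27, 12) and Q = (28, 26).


P != Q, so use the chord formula.
s = (y2 - y1) / (x2 - x1) = (14) / (1) mod 41 = 14
x3 = s^2 - x1 - x2 mod 41 = 14^2 - 27 - 28 = 18
y3 = s (x1 - x3) - y1 mod 41 = 14 * (27 - 18) - 12 = 32

P + Q = (18, 32)
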